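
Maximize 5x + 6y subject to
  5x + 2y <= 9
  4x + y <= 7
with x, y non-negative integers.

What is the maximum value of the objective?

24

(x,y)=(0,4): 5·0+2·4=8≤9, 4·0+1·4=4≤7, objective 24.
(x,y)=(0,3): 5·0+2·3=6≤9, 4·0+1·3=3≤7, objective 18.
Maximum is 24 at (x,y)=(0,4).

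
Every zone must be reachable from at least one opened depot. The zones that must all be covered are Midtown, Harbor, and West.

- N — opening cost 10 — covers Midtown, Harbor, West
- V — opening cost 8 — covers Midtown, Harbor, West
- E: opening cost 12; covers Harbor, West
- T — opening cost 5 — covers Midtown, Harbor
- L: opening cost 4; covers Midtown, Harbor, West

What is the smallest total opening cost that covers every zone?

4

L alone covers Midtown, Harbor, West — every zone.
Total opening cost: 4.
No cover costs less than 4.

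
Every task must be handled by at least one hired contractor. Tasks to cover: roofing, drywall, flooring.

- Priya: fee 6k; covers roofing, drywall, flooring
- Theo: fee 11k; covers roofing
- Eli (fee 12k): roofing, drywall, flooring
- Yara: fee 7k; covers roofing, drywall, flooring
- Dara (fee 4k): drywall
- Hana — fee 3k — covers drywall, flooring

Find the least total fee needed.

Priya alone covers roofing, drywall, flooring — every task.
Total fee: 6.

6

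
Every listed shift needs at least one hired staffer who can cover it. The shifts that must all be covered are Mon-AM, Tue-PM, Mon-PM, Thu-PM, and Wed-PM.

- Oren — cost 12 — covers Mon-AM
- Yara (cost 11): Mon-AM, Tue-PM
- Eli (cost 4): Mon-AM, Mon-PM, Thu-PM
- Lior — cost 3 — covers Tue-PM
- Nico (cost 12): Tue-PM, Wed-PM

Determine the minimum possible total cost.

16

The greedy cost-per-new-shift heuristic would pick Eli, Lior, and Nico for 19, but a cheaper cover exists.
Choose Eli and Nico: together they cover Mon-AM, Tue-PM, Mon-PM, Thu-PM, Wed-PM — every shift.
Total cost: 4 + 12 = 16.
No cover costs less than 16.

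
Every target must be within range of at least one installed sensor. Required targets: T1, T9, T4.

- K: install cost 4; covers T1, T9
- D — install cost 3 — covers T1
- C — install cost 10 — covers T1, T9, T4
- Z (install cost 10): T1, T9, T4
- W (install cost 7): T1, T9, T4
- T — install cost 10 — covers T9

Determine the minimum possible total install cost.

This is a weighted set-cover instance.
The greedy cost-per-new-target heuristic would pick K and W for 11, but a cheaper cover exists.
W alone covers T1, T9, T4 — every target.
Total install cost: 7.
No cover costs less than 7.

7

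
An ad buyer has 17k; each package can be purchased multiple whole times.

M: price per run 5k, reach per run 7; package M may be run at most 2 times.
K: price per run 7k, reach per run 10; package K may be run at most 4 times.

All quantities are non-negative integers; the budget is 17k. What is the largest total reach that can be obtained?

24

K has the best ratio (10/7); taking only K gives at most 2×10 = 20 (stopped by the price limit).
Mixing does better — 2×M and 1×K: price 17 ≤ 17, reach 2·7 + 1·10 = 24.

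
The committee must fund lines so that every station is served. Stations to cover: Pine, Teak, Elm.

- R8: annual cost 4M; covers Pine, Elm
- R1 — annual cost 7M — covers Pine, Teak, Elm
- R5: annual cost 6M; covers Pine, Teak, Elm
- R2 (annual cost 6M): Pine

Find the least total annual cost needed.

6

R5 alone covers Pine, Teak, Elm — every station.
Total annual cost: 6.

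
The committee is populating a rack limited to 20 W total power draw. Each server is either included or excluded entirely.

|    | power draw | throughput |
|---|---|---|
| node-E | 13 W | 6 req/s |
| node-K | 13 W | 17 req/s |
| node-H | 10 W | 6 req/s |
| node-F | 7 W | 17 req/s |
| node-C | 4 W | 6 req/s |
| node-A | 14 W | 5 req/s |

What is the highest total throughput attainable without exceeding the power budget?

node-K + node-F: power draw 13 + 7 = 20 ≤ 20, throughput 17 + 17 = 34.
node-F + node-C: power draw 7 + 4 = 11 ≤ 20, throughput 17 + 6 = 23.
Best is node-K and node-F with total throughput 34.

34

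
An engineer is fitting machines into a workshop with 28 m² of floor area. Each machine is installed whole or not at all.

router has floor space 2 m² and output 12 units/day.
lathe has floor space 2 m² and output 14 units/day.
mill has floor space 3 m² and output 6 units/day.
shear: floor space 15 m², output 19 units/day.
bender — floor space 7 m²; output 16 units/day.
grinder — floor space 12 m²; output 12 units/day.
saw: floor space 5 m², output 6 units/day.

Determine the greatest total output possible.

Treat it as a binary knapsack problem.
Allowing fractional choices, the relaxed optimum would be about 65.7, but machines are indivisible.
router + lathe + mill + bender + grinder: floor space 2 + 2 + 3 + 7 + 12 = 26 ≤ 28, output 12 + 14 + 6 + 16 + 12 = 60.
router + lathe + bender + grinder + saw: floor space 2 + 2 + 7 + 12 + 5 = 28 ≤ 28, output 12 + 14 + 16 + 12 + 6 = 60.
router + lathe + shear + bender: floor space 2 + 2 + 15 + 7 = 26 ≤ 28, output 12 + 14 + 19 + 16 = 61.
Best is router, lathe, shear, and bender with total output 61.

61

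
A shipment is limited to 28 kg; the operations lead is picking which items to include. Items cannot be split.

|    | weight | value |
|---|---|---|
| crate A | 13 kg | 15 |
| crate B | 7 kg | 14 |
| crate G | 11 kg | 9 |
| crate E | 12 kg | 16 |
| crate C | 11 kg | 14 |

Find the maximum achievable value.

31

This is a 0-1 knapsack instance.
crate A + crate E: weight 13 + 12 = 25 ≤ 28, value 15 + 16 = 31.
crate B + crate E: weight 7 + 12 = 19 ≤ 28, value 14 + 16 = 30.
Best is crate A and crate E with total value 31.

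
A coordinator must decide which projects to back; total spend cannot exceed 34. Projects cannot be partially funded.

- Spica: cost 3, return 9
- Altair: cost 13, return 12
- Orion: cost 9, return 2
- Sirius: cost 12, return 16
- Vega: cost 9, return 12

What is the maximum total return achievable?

40

Treat it as a binary knapsack problem.
Allowing fractional choices, the relaxed optimum would be about 46.2, but projects are indivisible.
Altair + Sirius + Vega: cost 13 + 12 + 9 = 34 ≤ 34, return 12 + 16 + 12 = 40.
Spica + Sirius + Vega: cost 3 + 12 + 9 = 24 ≤ 34, return 9 + 16 + 12 = 37.
Spica + Orion + Sirius + Vega: cost 3 + 9 + 12 + 9 = 33 ≤ 34, return 9 + 2 + 16 + 12 = 39.
Best is Altair, Sirius, and Vega with total return 40.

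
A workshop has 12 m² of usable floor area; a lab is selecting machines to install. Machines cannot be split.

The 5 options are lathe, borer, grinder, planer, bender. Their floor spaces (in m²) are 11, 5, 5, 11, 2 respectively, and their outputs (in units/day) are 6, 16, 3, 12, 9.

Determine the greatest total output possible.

Allowing fractional choices, the relaxed optimum would be about 30.5, but machines are indivisible.
borer + grinder: floor space 5 + 5 = 10 ≤ 12, output 16 + 3 = 19.
borer + bender: floor space 5 + 2 = 7 ≤ 12, output 16 + 9 = 25.
borer + grinder + bender: floor space 5 + 5 + 2 = 12 ≤ 12, output 16 + 3 + 9 = 28.
Best is borer, grinder, and bender with total output 28.

28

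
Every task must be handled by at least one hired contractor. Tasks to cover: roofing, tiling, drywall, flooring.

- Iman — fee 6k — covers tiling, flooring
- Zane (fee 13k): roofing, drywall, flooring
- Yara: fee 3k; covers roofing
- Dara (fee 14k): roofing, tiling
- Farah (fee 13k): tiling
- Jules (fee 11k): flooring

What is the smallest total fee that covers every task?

The greedy cost-per-new-task heuristic would pick Iman, Yara, and Zane for 22, but a cheaper cover exists.
Choose Iman and Zane: together they cover roofing, tiling, drywall, flooring — every task.
Total fee: 6 + 13 = 19.
No cover costs less than 19.

19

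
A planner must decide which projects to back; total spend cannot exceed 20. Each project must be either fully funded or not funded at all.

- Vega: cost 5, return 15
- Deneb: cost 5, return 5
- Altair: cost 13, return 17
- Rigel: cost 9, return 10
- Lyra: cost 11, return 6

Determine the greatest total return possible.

32

Take Vega and Altair: cost 5 + 13 = 18 ≤ 20, return 15 + 17 = 32.
No other feasible combination does better.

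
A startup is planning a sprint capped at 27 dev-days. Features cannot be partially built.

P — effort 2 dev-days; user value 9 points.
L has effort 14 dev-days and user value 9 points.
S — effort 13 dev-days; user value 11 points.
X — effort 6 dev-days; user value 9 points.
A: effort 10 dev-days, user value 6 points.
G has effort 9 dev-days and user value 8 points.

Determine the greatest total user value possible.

Treat it as a binary knapsack problem.
P + X + A + G: effort 2 + 6 + 10 + 9 = 27 ≤ 27, user value 9 + 9 + 6 + 8 = 32.
P + S + X: effort 2 + 13 + 6 = 21 ≤ 27, user value 9 + 11 + 9 = 29.
Best is P, X, A, and G with total user value 32.

32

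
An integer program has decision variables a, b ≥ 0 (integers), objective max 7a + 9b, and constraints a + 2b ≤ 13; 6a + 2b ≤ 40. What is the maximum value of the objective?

71

(a,b)=(5,4): 1·5+2·4=13≤13, 6·5+2·4=38≤40, objective 71.
(a,b)=(4,4): 1·4+2·4=12≤13, 6·4+2·4=32≤40, objective 64.
(a,b)=(5,3): 1·5+2·3=11≤13, 6·5+2·3=36≤40, objective 62.
The best lattice point is (5,4), giving 71.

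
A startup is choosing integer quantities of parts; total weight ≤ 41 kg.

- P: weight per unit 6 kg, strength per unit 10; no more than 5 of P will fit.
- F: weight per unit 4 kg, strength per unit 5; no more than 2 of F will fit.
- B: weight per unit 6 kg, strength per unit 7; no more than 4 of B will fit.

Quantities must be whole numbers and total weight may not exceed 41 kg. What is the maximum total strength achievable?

This is a bounded integer knapsack.
P has the best ratio (10/6); taking only P gives at most 5×10 = 50 (stopped by the supply cap of 5).
Mixing does better — 5×P, 1×F, and 1×B: weight 40 ≤ 41, strength 5·10 + 1·5 + 1·7 = 62.

62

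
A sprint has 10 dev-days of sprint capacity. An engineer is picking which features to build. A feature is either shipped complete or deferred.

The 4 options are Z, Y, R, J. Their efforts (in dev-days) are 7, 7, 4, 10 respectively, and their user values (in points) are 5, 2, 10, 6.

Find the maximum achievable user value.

R: effort 4 ≤ 10, user value 10.
J: effort 10 ≤ 10, user value 6.
Z: effort 7 ≤ 10, user value 5.
Best is R with total user value 10.

10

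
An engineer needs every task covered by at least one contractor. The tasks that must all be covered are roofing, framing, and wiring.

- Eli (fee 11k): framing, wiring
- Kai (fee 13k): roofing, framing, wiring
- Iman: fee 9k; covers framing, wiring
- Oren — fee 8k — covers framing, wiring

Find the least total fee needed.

Kai alone covers roofing, framing, wiring — every task.
Total fee: 13.

13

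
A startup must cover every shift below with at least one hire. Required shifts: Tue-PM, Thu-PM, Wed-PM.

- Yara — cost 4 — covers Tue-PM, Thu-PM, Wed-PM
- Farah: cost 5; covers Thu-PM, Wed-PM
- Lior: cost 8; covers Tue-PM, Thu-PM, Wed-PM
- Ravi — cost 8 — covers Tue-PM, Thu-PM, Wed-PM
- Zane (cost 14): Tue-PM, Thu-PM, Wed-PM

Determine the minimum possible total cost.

Yara alone covers Tue-PM, Thu-PM, Wed-PM — every shift.
Total cost: 4.
No cover costs less than 4.

4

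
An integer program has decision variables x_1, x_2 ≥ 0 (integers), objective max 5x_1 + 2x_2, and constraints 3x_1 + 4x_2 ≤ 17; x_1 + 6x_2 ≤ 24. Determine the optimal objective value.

Relaxing integrality, the LP optimum is 28.33 at (x_1,x_2) = (5.67, 0), which is not an integer point.
(x_1,x_2)=(5,0): 3·5+4·0=15≤17, 1·5+6·0=5≤24, objective 25.
(x_1,x_2)=(4,1): 3·4+4·1=16≤17, 1·4+6·1=10≤24, objective 22.
(x_1,x_2)=(4,0): 3·4+4·0=12≤17, 1·4+6·0=4≤24, objective 20.
Maximum is 25 at (x_1,x_2)=(5,0).

25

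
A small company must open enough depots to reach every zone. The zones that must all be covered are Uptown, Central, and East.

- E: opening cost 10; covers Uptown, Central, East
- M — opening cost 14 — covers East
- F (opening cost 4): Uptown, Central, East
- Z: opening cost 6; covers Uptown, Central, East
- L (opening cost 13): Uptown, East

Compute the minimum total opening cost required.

4

This is a weighted set-cover instance.
F alone covers Uptown, Central, East — every zone.
Total opening cost: 4.
No cover costs less than 4.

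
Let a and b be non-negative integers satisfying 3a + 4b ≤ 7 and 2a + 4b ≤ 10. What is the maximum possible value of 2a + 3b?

5

(a,b)=(1,1): 3·1+4·1=7≤7, 2·1+4·1=6≤10, objective 5.
(a,b)=(2,0): 3·2+4·0=6≤7, 2·2+4·0=4≤10, objective 4.
Maximum is 5 at (a,b)=(1,1).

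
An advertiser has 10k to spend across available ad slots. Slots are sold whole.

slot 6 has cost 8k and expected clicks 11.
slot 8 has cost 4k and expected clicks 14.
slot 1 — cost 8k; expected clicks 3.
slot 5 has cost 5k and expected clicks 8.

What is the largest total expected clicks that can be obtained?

22

This is a 0-1 knapsack instance.
Take slot 8 and slot 5: cost 4 + 5 = 9 ≤ 10, expected clicks 14 + 8 = 22.
No other feasible combination does better.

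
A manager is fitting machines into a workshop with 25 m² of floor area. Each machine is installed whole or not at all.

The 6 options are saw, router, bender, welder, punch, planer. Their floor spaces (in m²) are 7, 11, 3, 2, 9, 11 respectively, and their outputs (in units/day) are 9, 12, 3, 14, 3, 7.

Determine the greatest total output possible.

38

Allowing fractional choices, the relaxed optimum would be about 39.3, but machines are indivisible.
saw + router + bender + welder: floor space 7 + 11 + 3 + 2 = 23 ≤ 25, output 9 + 12 + 3 + 14 = 38.
saw + router + welder: floor space 7 + 11 + 2 = 20 ≤ 25, output 9 + 12 + 14 = 35.
saw + bender + welder + planer: floor space 7 + 3 + 2 + 11 = 23 ≤ 25, output 9 + 3 + 14 + 7 = 33.
Best is saw, router, bender, and welder with total output 38.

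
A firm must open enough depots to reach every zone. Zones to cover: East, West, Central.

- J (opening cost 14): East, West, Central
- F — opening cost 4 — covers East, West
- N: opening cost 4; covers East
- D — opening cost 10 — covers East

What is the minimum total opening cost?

14

The greedy cost-per-new-zone heuristic would pick F and J for 18, but a cheaper cover exists.
J alone covers East, West, Central — every zone.
Total opening cost: 14.
No cover costs less than 14.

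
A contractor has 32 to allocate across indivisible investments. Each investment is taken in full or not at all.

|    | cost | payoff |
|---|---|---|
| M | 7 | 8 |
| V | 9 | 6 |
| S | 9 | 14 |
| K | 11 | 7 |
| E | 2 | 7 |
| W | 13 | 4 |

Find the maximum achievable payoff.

36

This is a 0-1 knapsack instance.
M + V + S + E: cost 7 + 9 + 9 + 2 = 27 ≤ 32, payoff 8 + 6 + 14 + 7 = 35.
V + S + K + E: cost 9 + 9 + 11 + 2 = 31 ≤ 32, payoff 6 + 14 + 7 + 7 = 34.
M + S + K + E: cost 7 + 9 + 11 + 2 = 29 ≤ 32, payoff 8 + 14 + 7 + 7 = 36.
Best is M, S, K, and E with total payoff 36.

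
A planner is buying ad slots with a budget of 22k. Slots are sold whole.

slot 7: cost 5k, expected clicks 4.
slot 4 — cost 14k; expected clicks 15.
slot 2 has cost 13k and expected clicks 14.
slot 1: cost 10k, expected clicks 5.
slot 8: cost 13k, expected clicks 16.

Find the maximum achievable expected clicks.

20

Allowing fractional choices, the relaxed optimum would be about 25.7, but ad slots are indivisible.
slot 7 + slot 8: cost 5 + 13 = 18 ≤ 22, expected clicks 4 + 16 = 20.
slot 7 + slot 4: cost 5 + 14 = 19 ≤ 22, expected clicks 4 + 15 = 19.
slot 7 + slot 2: cost 5 + 13 = 18 ≤ 22, expected clicks 4 + 14 = 18.
Best is slot 7 and slot 8 with total expected clicks 20.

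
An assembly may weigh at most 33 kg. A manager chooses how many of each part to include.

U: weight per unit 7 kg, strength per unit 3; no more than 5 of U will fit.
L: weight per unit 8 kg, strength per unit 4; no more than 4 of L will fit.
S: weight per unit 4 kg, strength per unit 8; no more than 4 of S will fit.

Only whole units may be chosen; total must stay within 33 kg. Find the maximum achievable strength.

1×U, 1×L, and 4×S: weight 31 ≤ 33, strength 1·3 + 1·4 + 4·8 = 39.
2×L and 4×S: weight 32 ≤ 33, strength 2·4 + 4·8 = 40.
Best is 40.

40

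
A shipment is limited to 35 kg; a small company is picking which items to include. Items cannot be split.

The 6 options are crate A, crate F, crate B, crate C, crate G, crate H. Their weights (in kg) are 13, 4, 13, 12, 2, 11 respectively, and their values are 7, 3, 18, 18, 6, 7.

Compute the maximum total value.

Allowing fractional choices, the relaxed optimum would be about 47.5, but items are indivisible.
crate B + crate C + crate G: weight 13 + 12 + 2 = 27 ≤ 35, value 18 + 18 + 6 = 42.
crate F + crate B + crate C + crate G: weight 4 + 13 + 12 + 2 = 31 ≤ 35, value 3 + 18 + 18 + 6 = 45.
crate F + crate B + crate C: weight 4 + 13 + 12 = 29 ≤ 35, value 3 + 18 + 18 = 39.
Best is crate F, crate B, crate C, and crate G with total value 45.

45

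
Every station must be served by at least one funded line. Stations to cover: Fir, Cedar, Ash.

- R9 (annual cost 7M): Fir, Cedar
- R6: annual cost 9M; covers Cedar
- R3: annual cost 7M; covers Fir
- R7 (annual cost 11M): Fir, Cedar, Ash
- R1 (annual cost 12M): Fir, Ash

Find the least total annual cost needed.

11

R7 alone covers Fir, Cedar, Ash — every station.
Total annual cost: 11.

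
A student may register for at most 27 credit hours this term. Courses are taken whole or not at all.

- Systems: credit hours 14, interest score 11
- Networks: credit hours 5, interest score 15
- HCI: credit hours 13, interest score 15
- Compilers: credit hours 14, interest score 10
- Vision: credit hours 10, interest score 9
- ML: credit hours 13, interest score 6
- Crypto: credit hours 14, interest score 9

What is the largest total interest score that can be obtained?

This is a 0-1 knapsack instance.
Allowing fractional choices, the relaxed optimum would be about 38.1, but courses are indivisible.
Systems + HCI: credit hours 14 + 13 = 27 ≤ 27, interest score 11 + 15 = 26.
Systems + Networks: credit hours 14 + 5 = 19 ≤ 27, interest score 11 + 15 = 26.
Networks + HCI: credit hours 5 + 13 = 18 ≤ 27, interest score 15 + 15 = 30.
Best is Networks and HCI with total interest score 30.

30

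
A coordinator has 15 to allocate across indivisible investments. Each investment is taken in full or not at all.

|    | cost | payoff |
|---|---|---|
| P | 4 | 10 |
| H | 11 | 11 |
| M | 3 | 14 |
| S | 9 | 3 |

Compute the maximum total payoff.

Allowing fractional choices, the relaxed optimum would be about 32.0, but investments are indivisible.
H + M: cost 11 + 3 = 14 ≤ 15, payoff 11 + 14 = 25.
P + M: cost 4 + 3 = 7 ≤ 15, payoff 10 + 14 = 24.
Best is H and M with total payoff 25.

25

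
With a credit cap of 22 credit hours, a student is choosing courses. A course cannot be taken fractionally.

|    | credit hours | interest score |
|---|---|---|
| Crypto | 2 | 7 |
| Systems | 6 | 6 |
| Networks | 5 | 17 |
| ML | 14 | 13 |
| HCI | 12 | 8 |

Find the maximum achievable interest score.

37

Take Crypto, Networks, and ML: credit hours 2 + 5 + 14 = 21 ≤ 22, interest score 7 + 17 + 13 = 37.
No other feasible combination does better.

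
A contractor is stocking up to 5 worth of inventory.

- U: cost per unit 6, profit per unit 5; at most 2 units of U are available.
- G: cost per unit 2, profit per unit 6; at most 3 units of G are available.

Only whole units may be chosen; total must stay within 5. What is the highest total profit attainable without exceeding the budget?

12

This is a bounded integer knapsack.
1×G: cost 2 ≤ 5, profit 1·6 = 6.
2×G: cost 4 ≤ 5, profit 2·6 = 12.
Best is 12.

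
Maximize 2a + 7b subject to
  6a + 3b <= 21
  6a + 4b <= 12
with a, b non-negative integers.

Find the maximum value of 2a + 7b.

(a,b)=(0,3): 6·0+3·3=9≤21, 6·0+4·3=12≤12, objective 21.
(a,b)=(0,2): 6·0+3·2=6≤21, 6·0+4·2=8≤12, objective 14.
No feasible integer point exceeds 21.

21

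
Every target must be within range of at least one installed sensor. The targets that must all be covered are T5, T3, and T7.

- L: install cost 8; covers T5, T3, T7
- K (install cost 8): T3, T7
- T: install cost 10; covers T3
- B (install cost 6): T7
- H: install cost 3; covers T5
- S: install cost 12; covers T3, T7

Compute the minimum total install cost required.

L alone covers T5, T3, T7 — every target.
Total install cost: 8.
No cover costs less than 8.

8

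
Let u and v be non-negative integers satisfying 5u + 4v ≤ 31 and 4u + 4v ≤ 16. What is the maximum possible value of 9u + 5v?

36

(u,v)=(4,0): 5·4+4·0=20≤31, 4·4+4·0=16≤16, objective 36.
(u,v)=(3,1): 5·3+4·1=19≤31, 4·3+4·1=16≤16, objective 32.
The best lattice point is (4,0), giving 36.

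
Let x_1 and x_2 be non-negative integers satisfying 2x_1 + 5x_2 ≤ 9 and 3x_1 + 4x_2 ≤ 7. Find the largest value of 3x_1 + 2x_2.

The continuous relaxation peaks at (2.33, 0) with value 7.00; rounding to a feasible lattice point costs some objective.
(x_1,x_2)=(2,0): 2·2+5·0=4≤9, 3·2+4·0=6≤7, objective 6.
(x_1,x_2)=(1,1): 2·1+5·1=7≤9, 3·1+4·1=7≤7, objective 5.
(x_1,x_2)=(1,0): 2·1+5·0=2≤9, 3·1+4·0=3≤7, objective 3.
No feasible integer point exceeds 6.

6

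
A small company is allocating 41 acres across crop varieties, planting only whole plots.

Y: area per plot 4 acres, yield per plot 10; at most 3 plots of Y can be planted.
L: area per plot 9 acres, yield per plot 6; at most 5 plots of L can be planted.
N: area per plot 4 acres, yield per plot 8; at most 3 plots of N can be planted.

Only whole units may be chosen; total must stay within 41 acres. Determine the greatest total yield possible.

3×Y, 1×L, and 3×N: area 33 ≤ 41, yield 3·10 + 1·6 + 3·8 = 60.
3×Y, 2×L, and 2×N: area 38 ≤ 41, yield 3·10 + 2·6 + 2·8 = 58.
Best is 60.

60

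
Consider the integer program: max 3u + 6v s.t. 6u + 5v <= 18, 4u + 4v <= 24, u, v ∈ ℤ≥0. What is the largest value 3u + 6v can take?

18

Relaxing integrality, the LP optimum is 21.60 at (u,v) = (0, 3.6), which is not an integer point.
(u,v)=(0,3) is feasible, giving 18.
(u,v)=(1,2) is feasible, giving 15.
(u,v)=(0,2) is feasible, giving 12.
The best lattice point is (0,3), giving 18.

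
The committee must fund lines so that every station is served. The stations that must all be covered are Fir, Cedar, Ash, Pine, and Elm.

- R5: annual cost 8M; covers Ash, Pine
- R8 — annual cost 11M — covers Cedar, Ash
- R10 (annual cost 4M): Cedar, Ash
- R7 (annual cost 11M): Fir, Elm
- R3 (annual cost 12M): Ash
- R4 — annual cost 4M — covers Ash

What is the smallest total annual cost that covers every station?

23

Choose R5, R10, and R7: together they cover Fir, Cedar, Ash, Pine, Elm — every station.
Total annual cost: 8 + 4 + 11 = 23.
No cover costs less than 23.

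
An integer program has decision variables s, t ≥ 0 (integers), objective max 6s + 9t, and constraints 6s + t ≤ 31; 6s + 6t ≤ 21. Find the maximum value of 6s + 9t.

(s,t)=(0,3): 6·0+1·3=3≤31, 6·0+6·3=18≤21, objective 27.
(s,t)=(1,2): 6·1+1·2=8≤31, 6·1+6·2=18≤21, objective 24.
(s,t)=(0,2): 6·0+1·2=2≤31, 6·0+6·2=12≤21, objective 18.
No feasible integer point exceeds 27.

27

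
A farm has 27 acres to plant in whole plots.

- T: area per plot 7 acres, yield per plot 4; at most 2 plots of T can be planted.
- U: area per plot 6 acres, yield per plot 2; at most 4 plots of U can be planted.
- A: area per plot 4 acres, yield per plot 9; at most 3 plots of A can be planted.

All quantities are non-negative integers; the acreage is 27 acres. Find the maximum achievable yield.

A has the best ratio (9/4); taking only A gives at most 3×9 = 27 (stopped by the supply cap of 3).
Mixing does better — 2×T and 3×A: area 26 ≤ 27, yield 2·4 + 3·9 = 35.

35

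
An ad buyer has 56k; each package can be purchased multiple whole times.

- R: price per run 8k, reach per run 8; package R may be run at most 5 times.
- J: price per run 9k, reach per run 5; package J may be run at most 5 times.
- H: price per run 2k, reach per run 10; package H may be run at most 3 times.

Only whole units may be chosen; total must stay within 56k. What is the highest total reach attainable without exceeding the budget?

H has the best ratio (10/2); taking only H gives at most 3×10 = 30 (stopped by the supply cap of 3).
Mixing does better — 5×R, 1×J, and 3×H: price 55 ≤ 56, reach 5·8 + 1·5 + 3·10 = 75.

75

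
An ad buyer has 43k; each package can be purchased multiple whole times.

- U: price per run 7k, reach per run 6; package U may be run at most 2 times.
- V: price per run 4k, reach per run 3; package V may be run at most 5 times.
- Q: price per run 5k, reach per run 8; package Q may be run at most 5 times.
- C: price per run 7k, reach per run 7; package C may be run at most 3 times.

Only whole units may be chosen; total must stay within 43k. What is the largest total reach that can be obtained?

1×U, 1×V, 5×Q, and 1×C: price 43 ≤ 43, reach 1·6 + 1·3 + 5·8 + 1·7 = 56.
1×V, 5×Q, and 2×C: price 43 ≤ 43, reach 1·3 + 5·8 + 2·7 = 57.
Best is 57.

57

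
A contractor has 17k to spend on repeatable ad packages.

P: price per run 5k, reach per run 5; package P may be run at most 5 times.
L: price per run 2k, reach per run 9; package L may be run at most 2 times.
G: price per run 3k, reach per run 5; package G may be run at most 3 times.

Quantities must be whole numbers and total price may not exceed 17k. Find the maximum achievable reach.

33

Take 2×L and 3×G: price 13 ≤ 17, reach 2·9 + 3·5 = 33.
L has the best ratio (9/2) and is taken to its limit of 2; remaining capacity is filled optimally with the others.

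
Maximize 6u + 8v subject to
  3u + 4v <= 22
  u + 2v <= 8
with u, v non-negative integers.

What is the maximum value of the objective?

(u,v)=(6,1): 3·6+4·1=22≤22, 1·6+2·1=8≤8, objective 44.
(u,v)=(7,0): 3·7+4·0=21≤22, 1·7+2·0=7≤8, objective 42.
Maximum is 44 at (u,v)=(6,1).

44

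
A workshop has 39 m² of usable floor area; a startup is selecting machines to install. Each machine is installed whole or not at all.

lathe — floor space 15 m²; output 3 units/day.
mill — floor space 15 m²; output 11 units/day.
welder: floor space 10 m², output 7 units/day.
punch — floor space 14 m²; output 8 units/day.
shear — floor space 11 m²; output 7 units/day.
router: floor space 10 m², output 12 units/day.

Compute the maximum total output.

31

This is an integer program with binary decision variables.
Allowing fractional choices, the relaxed optimum would be about 32.5, but machines are indivisible.
mill + punch + router: floor space 15 + 14 + 10 = 39 ≤ 39, output 11 + 8 + 12 = 31.
mill + shear + router: floor space 15 + 11 + 10 = 36 ≤ 39, output 11 + 7 + 12 = 30.
mill + welder + router: floor space 15 + 10 + 10 = 35 ≤ 39, output 11 + 7 + 12 = 30.
Best is mill, punch, and router with total output 31.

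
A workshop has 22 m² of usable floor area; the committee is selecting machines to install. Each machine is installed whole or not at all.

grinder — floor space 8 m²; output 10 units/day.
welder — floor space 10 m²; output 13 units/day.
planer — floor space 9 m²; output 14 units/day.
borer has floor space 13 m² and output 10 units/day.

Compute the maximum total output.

Allowing fractional choices, the relaxed optimum would be about 30.8, but machines are indivisible.
grinder + planer: floor space 8 + 9 = 17 ≤ 22, output 10 + 14 = 24.
welder + planer: floor space 10 + 9 = 19 ≤ 22, output 13 + 14 = 27.
Best is welder and planer with total output 27.

27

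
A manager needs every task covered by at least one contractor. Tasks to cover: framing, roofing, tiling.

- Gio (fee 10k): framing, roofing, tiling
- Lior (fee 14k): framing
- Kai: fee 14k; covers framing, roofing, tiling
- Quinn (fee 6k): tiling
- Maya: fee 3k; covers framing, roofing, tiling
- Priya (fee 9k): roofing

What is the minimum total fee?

3

This is a weighted set-cover instance.
Maya alone covers framing, roofing, tiling — every task.
Total fee: 3.
No cover costs less than 3.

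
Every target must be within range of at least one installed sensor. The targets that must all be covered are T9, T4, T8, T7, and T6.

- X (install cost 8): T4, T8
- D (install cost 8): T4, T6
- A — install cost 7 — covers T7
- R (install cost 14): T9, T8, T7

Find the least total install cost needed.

The greedy cost-per-new-target heuristic would pick X, A, D, and R for 37, but a cheaper cover exists.
Choose D and R: together they cover T9, T4, T8, T7, T6 — every target.
Total install cost: 8 + 14 = 22.
No cover costs less than 22.

22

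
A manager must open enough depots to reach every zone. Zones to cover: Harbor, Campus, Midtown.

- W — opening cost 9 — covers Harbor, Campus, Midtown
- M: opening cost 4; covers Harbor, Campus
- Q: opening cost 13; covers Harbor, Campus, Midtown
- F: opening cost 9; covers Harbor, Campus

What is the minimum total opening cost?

The greedy cost-per-new-zone heuristic would pick M and W for 13, but a cheaper cover exists.
W alone covers Harbor, Campus, Midtown — every zone.
Total opening cost: 9.
No cover costs less than 9.

9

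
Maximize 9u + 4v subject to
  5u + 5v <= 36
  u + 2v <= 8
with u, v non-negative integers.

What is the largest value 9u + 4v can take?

63

The continuous relaxation peaks at (7.2, 0) with value 64.80; rounding to a feasible lattice point costs some objective.
(u,v)=(7,0): 5·7+5·0=35≤36, 1·7+2·0=7≤8, objective 63.
(u,v)=(6,1): 5·6+5·1=35≤36, 1·6+2·1=8≤8, objective 58.
(u,v)=(6,0): 5·6+5·0=30≤36, 1·6+2·0=6≤8, objective 54.
The best lattice point is (7,0), giving 63.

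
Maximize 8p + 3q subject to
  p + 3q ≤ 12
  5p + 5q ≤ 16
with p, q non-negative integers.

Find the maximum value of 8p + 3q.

The continuous relaxation peaks at (3.2, 0) with value 25.60; rounding to a feasible lattice point costs some objective.
(p,q)=(3,0): 1·3+3·0=3≤12, 5·3+5·0=15≤16, objective 24.
(p,q)=(2,1): 1·2+3·1=5≤12, 5·2+5·1=15≤16, objective 19.
(p,q)=(2,0): 1·2+3·0=2≤12, 5·2+5·0=10≤16, objective 16.
The best lattice point is (3,0), giving 24.

24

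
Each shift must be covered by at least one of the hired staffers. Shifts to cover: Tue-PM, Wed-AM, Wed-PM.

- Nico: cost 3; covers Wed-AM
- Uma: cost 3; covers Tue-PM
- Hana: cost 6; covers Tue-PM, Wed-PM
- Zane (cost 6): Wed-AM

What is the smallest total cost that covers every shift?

9

This is a weighted set-cover instance.
The greedy cost-per-new-shift heuristic would pick Nico, Uma, and Hana for 12, but a cheaper cover exists.
Choose Nico and Hana: together they cover Tue-PM, Wed-AM, Wed-PM — every shift.
Total cost: 3 + 6 = 9.
No cover costs less than 9.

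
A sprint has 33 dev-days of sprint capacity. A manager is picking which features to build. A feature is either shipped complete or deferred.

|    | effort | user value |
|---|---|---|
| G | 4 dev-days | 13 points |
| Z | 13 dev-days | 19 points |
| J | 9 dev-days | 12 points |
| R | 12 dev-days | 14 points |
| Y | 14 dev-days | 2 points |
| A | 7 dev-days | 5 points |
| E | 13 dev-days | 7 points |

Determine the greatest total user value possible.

G + Z + R: effort 4 + 13 + 12 = 29 ≤ 33, user value 13 + 19 + 14 = 46.
G + Z + J + A: effort 4 + 13 + 9 + 7 = 33 ≤ 33, user value 13 + 19 + 12 + 5 = 49.
Best is G, Z, J, and A with total user value 49.

49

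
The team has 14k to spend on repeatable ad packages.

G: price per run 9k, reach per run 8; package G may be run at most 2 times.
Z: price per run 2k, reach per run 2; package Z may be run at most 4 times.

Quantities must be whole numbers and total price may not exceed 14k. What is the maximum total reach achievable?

12

1×G and 1×Z: price 11 ≤ 14, reach 1·8 + 1·2 = 10.
1×G and 2×Z: price 13 ≤ 14, reach 1·8 + 2·2 = 12.
Best is 12.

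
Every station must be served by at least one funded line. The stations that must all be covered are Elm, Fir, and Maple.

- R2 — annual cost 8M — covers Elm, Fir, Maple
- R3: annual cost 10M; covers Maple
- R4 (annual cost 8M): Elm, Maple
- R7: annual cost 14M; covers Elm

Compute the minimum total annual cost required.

8

This is an integer covering problem.
R2 alone covers Elm, Fir, Maple — every station.
Total annual cost: 8.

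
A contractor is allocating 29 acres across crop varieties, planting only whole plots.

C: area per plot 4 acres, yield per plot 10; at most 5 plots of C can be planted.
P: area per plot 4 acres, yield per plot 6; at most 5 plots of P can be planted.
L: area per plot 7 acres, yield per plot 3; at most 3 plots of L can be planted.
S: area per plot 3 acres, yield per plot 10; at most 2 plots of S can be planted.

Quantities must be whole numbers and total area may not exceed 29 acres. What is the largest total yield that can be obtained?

70

This is a bounded integer knapsack.
S has the best ratio (10/3); taking only S gives at most 2×10 = 20 (stopped by the supply cap of 2).
Mixing does better — 5×C and 2×S: area 26 ≤ 29, yield 5·10 + 2·10 = 70.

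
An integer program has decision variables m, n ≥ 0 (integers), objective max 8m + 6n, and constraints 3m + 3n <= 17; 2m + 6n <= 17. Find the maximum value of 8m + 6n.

The continuous relaxation peaks at (5.67, 0) with value 45.33; rounding to a feasible lattice point costs some objective.
(m,n)=(5,0): 3·5+3·0=15≤17, 2·5+6·0=10≤17, objective 40.
(m,n)=(4,1): 3·4+3·1=15≤17, 2·4+6·1=14≤17, objective 38.
Maximum is 40 at (m,n)=(5,0).

40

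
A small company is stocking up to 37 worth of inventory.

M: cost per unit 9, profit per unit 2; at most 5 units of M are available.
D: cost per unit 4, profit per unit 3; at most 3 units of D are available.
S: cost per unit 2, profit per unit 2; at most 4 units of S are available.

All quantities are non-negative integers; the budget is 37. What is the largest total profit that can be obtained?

19

1×M, 3×D, and 4×S: cost 29 ≤ 37, profit 1·2 + 3·3 + 4·2 = 19.
2×M, 3×D, and 3×S: cost 36 ≤ 37, profit 2·2 + 3·3 + 3·2 = 19.
Best is 19.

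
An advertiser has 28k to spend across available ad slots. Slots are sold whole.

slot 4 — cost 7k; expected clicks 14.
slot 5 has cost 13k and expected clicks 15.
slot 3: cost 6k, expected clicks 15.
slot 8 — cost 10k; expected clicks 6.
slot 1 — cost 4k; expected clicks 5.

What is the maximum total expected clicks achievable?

44

Allowing fractional choices, the relaxed optimum would be about 46.7, but ad slots are indivisible.
slot 4 + slot 3 + slot 8 + slot 1: cost 7 + 6 + 10 + 4 = 27 ≤ 28, expected clicks 14 + 15 + 6 + 5 = 40.
slot 4 + slot 5 + slot 3: cost 7 + 13 + 6 = 26 ≤ 28, expected clicks 14 + 15 + 15 = 44.
slot 4 + slot 3 + slot 8: cost 7 + 6 + 10 = 23 ≤ 28, expected clicks 14 + 15 + 6 = 35.
Best is slot 4, slot 5, and slot 3 with total expected clicks 44.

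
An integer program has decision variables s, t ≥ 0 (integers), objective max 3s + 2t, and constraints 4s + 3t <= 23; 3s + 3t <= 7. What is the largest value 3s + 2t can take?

(s,t)=(2,0) is feasible, giving 6.
(s,t)=(1,1) is feasible, giving 5.
The best lattice point is (2,0), giving 6.

6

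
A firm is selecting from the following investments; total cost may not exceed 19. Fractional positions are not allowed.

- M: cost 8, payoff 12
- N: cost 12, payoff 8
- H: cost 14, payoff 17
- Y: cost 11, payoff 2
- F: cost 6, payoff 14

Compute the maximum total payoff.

Treat it as a binary knapsack problem.
Allowing fractional choices, the relaxed optimum would be about 32.1, but investments are indivisible.
N + F: cost 12 + 6 = 18 ≤ 19, payoff 8 + 14 = 22.
H: cost 14 ≤ 19, payoff 17.
M + F: cost 8 + 6 = 14 ≤ 19, payoff 12 + 14 = 26.
Best is M and F with total payoff 26.

26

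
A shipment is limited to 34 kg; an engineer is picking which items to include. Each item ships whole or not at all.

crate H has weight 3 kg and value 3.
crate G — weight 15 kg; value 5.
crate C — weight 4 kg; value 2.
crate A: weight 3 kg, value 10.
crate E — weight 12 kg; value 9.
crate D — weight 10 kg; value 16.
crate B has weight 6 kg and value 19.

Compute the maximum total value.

57

crate H + crate A + crate E + crate D + crate B: weight 3 + 3 + 12 + 10 + 6 = 34 ≤ 34, value 3 + 10 + 9 + 16 + 19 = 57.
crate A + crate E + crate D + crate B: weight 3 + 12 + 10 + 6 = 31 ≤ 34, value 10 + 9 + 16 + 19 = 54.
crate H + crate C + crate A + crate D + crate B: weight 3 + 4 + 3 + 10 + 6 = 26 ≤ 34, value 3 + 2 + 10 + 16 + 19 = 50.
Best is crate H, crate A, crate E, crate D, and crate B with total value 57.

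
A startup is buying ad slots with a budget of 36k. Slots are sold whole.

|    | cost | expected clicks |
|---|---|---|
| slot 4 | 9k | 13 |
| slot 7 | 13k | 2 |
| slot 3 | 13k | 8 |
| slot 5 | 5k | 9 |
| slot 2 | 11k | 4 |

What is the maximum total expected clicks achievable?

30

Allowing fractional choices, the relaxed optimum would be about 33.3, but ad slots are indivisible.
slot 4 + slot 3 + slot 2: cost 9 + 13 + 11 = 33 ≤ 36, expected clicks 13 + 8 + 4 = 25.
slot 4 + slot 5 + slot 2: cost 9 + 5 + 11 = 25 ≤ 36, expected clicks 13 + 9 + 4 = 26.
slot 4 + slot 3 + slot 5: cost 9 + 13 + 5 = 27 ≤ 36, expected clicks 13 + 8 + 9 = 30.
Best is slot 4, slot 3, and slot 5 with total expected clicks 30.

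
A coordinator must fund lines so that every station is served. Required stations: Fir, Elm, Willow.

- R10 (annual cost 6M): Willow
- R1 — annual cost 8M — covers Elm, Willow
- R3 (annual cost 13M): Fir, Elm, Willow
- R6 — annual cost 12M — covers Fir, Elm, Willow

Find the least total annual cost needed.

12

The greedy cost-per-new-station heuristic would pick R1 and R6 for 20, but a cheaper cover exists.
R6 alone covers Fir, Elm, Willow — every station.
Total annual cost: 12.
No cover costs less than 12.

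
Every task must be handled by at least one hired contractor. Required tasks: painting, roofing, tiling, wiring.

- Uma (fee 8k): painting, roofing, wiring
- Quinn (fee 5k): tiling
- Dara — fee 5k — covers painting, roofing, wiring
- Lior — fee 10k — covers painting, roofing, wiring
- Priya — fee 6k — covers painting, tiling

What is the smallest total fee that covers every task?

10

This is an integer covering problem.
Choose Quinn and Dara: together they cover painting, roofing, tiling, wiring — every task.
Total fee: 5 + 5 = 10.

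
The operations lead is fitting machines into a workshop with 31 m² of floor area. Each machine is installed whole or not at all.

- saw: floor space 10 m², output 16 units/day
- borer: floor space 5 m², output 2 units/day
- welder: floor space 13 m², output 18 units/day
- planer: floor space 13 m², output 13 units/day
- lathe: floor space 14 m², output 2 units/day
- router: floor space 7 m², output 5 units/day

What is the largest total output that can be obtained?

39

saw + welder + router: floor space 10 + 13 + 7 = 30 ≤ 31, output 16 + 18 + 5 = 39.
saw + borer + welder: floor space 10 + 5 + 13 = 28 ≤ 31, output 16 + 2 + 18 = 36.
Best is saw, welder, and router with total output 39.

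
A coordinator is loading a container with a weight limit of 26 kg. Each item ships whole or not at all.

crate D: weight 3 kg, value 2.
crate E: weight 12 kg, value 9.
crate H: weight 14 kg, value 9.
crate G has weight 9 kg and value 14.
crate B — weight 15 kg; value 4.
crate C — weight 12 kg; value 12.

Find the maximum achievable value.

Allowing fractional choices, the relaxed optimum would be about 29.8, but items are indivisible.
crate G + crate C: weight 9 + 12 = 21 ≤ 26, value 14 + 12 = 26.
crate D + crate E + crate G: weight 3 + 12 + 9 = 24 ≤ 26, value 2 + 9 + 14 = 25.
crate D + crate G + crate C: weight 3 + 9 + 12 = 24 ≤ 26, value 2 + 14 + 12 = 28.
Best is crate D, crate G, and crate C with total value 28.

28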